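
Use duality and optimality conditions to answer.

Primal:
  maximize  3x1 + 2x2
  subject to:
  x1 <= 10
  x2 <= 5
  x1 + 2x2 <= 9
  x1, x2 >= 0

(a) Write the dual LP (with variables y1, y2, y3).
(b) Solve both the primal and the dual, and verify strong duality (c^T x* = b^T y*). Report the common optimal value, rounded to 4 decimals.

The standard primal-dual pair for 'max c^T x s.t. A x <= b, x >= 0' is:
  Dual:  min b^T y  s.t.  A^T y >= c,  y >= 0.

So the dual LP is:
  minimize  10y1 + 5y2 + 9y3
  subject to:
    y1 + y3 >= 3
    y2 + 2y3 >= 2
    y1, y2, y3 >= 0

Solving the primal: x* = (9, 0).
  primal value c^T x* = 27.
Solving the dual: y* = (0, 0, 3).
  dual value b^T y* = 27.
Strong duality: c^T x* = b^T y*. Confirmed.

27


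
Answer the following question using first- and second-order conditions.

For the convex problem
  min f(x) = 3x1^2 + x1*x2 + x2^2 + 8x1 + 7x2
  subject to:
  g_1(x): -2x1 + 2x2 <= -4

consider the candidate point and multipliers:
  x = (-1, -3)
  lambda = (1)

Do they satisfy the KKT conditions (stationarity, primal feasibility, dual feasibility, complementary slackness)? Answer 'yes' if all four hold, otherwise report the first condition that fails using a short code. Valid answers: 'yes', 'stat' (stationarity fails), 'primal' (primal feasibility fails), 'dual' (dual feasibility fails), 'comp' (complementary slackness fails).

Gradient of f: grad f(x) = Q x + c = (-1, 0)
Constraint values g_i(x) = a_i^T x - b_i:
  g_1((-1, -3)) = 0
Stationarity residual: grad f(x) + sum_i lambda_i a_i = (-3, 2)
  -> stationarity FAILS
Primal feasibility (all g_i <= 0): OK
Dual feasibility (all lambda_i >= 0): OK
Complementary slackness (lambda_i * g_i(x) = 0 for all i): OK

Verdict: the first failing condition is stationarity -> stat.

stat


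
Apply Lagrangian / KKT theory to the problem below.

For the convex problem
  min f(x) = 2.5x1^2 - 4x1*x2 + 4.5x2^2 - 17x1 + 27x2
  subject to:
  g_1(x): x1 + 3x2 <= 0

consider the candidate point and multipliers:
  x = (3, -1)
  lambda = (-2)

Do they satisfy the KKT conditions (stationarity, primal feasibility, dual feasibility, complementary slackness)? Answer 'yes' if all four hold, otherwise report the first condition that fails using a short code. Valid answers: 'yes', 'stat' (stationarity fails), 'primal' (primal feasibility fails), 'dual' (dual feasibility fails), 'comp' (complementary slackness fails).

Gradient of f: grad f(x) = Q x + c = (2, 6)
Constraint values g_i(x) = a_i^T x - b_i:
  g_1((3, -1)) = 0
Stationarity residual: grad f(x) + sum_i lambda_i a_i = (0, 0)
  -> stationarity OK
Primal feasibility (all g_i <= 0): OK
Dual feasibility (all lambda_i >= 0): FAILS
Complementary slackness (lambda_i * g_i(x) = 0 for all i): OK

Verdict: the first failing condition is dual_feasibility -> dual.

dual


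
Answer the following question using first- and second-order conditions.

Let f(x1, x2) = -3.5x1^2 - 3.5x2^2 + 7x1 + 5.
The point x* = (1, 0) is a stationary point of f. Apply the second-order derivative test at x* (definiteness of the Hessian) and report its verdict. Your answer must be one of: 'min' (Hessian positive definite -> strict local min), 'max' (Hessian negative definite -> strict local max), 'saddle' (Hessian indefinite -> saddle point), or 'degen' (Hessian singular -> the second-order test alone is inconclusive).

Compute the Hessian H = grad^2 f:
  H = [[-7, 0], [0, -7]]
Verify stationarity: grad f(x*) = H x* + g = (0, 0).
Eigenvalues of H: -7, -7.
Both eigenvalues < 0, so H is negative definite -> x* is a strict local max.

max


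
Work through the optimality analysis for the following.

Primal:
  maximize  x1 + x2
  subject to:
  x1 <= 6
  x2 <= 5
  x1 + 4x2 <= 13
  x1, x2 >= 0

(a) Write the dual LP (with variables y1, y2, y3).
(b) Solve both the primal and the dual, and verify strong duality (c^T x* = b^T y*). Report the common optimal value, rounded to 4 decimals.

The standard primal-dual pair for 'max c^T x s.t. A x <= b, x >= 0' is:
  Dual:  min b^T y  s.t.  A^T y >= c,  y >= 0.

So the dual LP is:
  minimize  6y1 + 5y2 + 13y3
  subject to:
    y1 + y3 >= 1
    y2 + 4y3 >= 1
    y1, y2, y3 >= 0

Solving the primal: x* = (6, 1.75).
  primal value c^T x* = 7.75.
Solving the dual: y* = (0.75, 0, 0.25).
  dual value b^T y* = 7.75.
Strong duality: c^T x* = b^T y*. Confirmed.

7.75


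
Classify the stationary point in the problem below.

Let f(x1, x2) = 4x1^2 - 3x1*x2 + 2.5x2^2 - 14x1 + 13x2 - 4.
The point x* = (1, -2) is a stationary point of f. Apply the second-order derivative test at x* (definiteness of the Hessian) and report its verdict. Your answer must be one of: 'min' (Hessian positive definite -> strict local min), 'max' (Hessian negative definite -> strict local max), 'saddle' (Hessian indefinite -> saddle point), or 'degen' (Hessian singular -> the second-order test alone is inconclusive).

Compute the Hessian H = grad^2 f:
  H = [[8, -3], [-3, 5]]
Verify stationarity: grad f(x*) = H x* + g = (0, 0).
Eigenvalues of H: 3.1459, 9.8541.
Both eigenvalues > 0, so H is positive definite -> x* is a strict local min.

min


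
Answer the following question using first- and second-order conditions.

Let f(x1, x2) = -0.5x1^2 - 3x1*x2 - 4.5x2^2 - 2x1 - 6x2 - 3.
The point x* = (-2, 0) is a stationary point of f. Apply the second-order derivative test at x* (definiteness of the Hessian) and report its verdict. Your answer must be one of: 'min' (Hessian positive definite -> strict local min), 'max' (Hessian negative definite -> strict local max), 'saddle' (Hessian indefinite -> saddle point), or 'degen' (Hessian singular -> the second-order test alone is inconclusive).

Compute the Hessian H = grad^2 f:
  H = [[-1, -3], [-3, -9]]
Verify stationarity: grad f(x*) = H x* + g = (0, 0).
Eigenvalues of H: -10, 0.
H has a zero eigenvalue (singular; negative semidefinite but not definite), so H is neither positive definite, negative definite, nor indefinite. The second-order test alone is inconclusive -> degen.
(Indeed, f is constant along the null direction of H through x*, so x* is not a strict local extremum.)

degen


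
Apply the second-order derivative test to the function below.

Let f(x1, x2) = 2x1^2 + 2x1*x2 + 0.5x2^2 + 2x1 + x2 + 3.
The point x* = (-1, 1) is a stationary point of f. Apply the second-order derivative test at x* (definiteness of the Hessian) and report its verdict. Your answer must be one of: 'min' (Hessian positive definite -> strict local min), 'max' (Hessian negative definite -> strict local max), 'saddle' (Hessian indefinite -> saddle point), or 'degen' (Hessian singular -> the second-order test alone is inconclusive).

Compute the Hessian H = grad^2 f:
  H = [[4, 2], [2, 1]]
Verify stationarity: grad f(x*) = H x* + g = (0, 0).
Eigenvalues of H: 0, 5.
H has a zero eigenvalue (singular; positive semidefinite but not definite), so H is neither positive definite, negative definite, nor indefinite. The second-order test alone is inconclusive -> degen.
(Indeed, f is constant along the null direction of H through x*, so x* is not a strict local extremum.)

degen


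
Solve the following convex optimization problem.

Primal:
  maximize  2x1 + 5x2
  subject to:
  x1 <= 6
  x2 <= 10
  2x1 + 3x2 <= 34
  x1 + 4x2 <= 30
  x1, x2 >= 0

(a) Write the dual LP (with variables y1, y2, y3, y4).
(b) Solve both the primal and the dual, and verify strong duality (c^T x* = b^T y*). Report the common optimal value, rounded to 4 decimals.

The standard primal-dual pair for 'max c^T x s.t. A x <= b, x >= 0' is:
  Dual:  min b^T y  s.t.  A^T y >= c,  y >= 0.

So the dual LP is:
  minimize  6y1 + 10y2 + 34y3 + 30y4
  subject to:
    y1 + 2y3 + y4 >= 2
    y2 + 3y3 + 4y4 >= 5
    y1, y2, y3, y4 >= 0

Solving the primal: x* = (6, 6).
  primal value c^T x* = 42.
Solving the dual: y* = (0.75, 0, 0, 1.25).
  dual value b^T y* = 42.
Strong duality: c^T x* = b^T y*. Confirmed.

42


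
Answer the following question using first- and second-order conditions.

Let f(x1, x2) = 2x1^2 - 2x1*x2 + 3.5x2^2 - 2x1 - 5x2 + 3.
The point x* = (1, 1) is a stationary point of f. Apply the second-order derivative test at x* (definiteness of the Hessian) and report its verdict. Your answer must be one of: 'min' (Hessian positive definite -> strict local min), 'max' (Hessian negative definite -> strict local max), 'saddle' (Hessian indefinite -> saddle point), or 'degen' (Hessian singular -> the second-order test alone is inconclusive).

Compute the Hessian H = grad^2 f:
  H = [[4, -2], [-2, 7]]
Verify stationarity: grad f(x*) = H x* + g = (0, 0).
Eigenvalues of H: 3, 8.
Both eigenvalues > 0, so H is positive definite -> x* is a strict local min.

min


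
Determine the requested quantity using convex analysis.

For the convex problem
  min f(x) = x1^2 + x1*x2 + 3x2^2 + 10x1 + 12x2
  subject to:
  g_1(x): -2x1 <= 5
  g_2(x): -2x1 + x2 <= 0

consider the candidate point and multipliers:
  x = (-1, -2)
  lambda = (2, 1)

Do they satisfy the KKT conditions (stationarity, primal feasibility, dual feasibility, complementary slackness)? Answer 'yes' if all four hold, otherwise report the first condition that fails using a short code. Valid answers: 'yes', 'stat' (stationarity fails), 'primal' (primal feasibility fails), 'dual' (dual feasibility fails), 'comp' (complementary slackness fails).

Gradient of f: grad f(x) = Q x + c = (6, -1)
Constraint values g_i(x) = a_i^T x - b_i:
  g_1((-1, -2)) = -3
  g_2((-1, -2)) = 0
Stationarity residual: grad f(x) + sum_i lambda_i a_i = (0, 0)
  -> stationarity OK
Primal feasibility (all g_i <= 0): OK
Dual feasibility (all lambda_i >= 0): OK
Complementary slackness (lambda_i * g_i(x) = 0 for all i): FAILS

Verdict: the first failing condition is complementary_slackness -> comp.

comp


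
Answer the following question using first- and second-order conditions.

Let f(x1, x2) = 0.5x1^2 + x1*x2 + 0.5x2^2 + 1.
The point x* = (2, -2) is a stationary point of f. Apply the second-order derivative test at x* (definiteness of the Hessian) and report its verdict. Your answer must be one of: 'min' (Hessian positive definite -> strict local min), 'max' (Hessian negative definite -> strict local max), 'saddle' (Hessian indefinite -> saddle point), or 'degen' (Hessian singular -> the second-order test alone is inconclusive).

Compute the Hessian H = grad^2 f:
  H = [[1, 1], [1, 1]]
Verify stationarity: grad f(x*) = H x* + g = (0, 0).
Eigenvalues of H: 0, 2.
H has a zero eigenvalue (singular; positive semidefinite but not definite), so H is neither positive definite, negative definite, nor indefinite. The second-order test alone is inconclusive -> degen.
(Indeed, f is constant along the null direction of H through x*, so x* is not a strict local extremum.)

degen


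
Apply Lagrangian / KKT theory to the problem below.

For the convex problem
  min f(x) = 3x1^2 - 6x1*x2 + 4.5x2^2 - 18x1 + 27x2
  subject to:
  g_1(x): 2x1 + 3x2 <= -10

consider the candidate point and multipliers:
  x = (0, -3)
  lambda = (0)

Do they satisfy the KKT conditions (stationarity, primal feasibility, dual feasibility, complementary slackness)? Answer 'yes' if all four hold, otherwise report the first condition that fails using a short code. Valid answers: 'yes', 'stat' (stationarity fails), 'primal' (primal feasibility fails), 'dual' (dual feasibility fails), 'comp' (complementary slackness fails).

Gradient of f: grad f(x) = Q x + c = (0, 0)
Constraint values g_i(x) = a_i^T x - b_i:
  g_1((0, -3)) = 1
Stationarity residual: grad f(x) + sum_i lambda_i a_i = (0, 0)
  -> stationarity OK
Primal feasibility (all g_i <= 0): FAILS
Dual feasibility (all lambda_i >= 0): OK
Complementary slackness (lambda_i * g_i(x) = 0 for all i): OK

Verdict: the first failing condition is primal_feasibility -> primal.

primal


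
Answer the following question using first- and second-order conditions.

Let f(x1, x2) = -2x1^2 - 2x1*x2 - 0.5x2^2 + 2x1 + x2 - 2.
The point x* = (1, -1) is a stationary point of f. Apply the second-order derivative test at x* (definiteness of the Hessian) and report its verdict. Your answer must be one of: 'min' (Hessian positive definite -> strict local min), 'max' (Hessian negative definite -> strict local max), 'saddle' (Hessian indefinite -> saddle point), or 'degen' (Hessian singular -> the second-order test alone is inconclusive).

Compute the Hessian H = grad^2 f:
  H = [[-4, -2], [-2, -1]]
Verify stationarity: grad f(x*) = H x* + g = (0, 0).
Eigenvalues of H: -5, 0.
H has a zero eigenvalue (singular; negative semidefinite but not definite), so H is neither positive definite, negative definite, nor indefinite. The second-order test alone is inconclusive -> degen.
(Indeed, f is constant along the null direction of H through x*, so x* is not a strict local extremum.)

degen


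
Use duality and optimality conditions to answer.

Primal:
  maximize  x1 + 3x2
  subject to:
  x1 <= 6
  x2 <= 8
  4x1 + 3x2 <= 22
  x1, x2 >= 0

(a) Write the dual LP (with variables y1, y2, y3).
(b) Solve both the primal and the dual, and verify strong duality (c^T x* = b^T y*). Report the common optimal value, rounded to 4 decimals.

The standard primal-dual pair for 'max c^T x s.t. A x <= b, x >= 0' is:
  Dual:  min b^T y  s.t.  A^T y >= c,  y >= 0.

So the dual LP is:
  minimize  6y1 + 8y2 + 22y3
  subject to:
    y1 + 4y3 >= 1
    y2 + 3y3 >= 3
    y1, y2, y3 >= 0

Solving the primal: x* = (0, 7.3333).
  primal value c^T x* = 22.
Solving the dual: y* = (0, 0, 1).
  dual value b^T y* = 22.
Strong duality: c^T x* = b^T y*. Confirmed.

22


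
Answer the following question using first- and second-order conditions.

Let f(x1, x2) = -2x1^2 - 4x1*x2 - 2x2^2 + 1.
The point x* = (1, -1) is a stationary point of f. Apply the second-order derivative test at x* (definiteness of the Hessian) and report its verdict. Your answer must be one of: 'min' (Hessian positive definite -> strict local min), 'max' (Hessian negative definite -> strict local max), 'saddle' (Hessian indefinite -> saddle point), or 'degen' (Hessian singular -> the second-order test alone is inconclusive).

Compute the Hessian H = grad^2 f:
  H = [[-4, -4], [-4, -4]]
Verify stationarity: grad f(x*) = H x* + g = (0, 0).
Eigenvalues of H: -8, 0.
H has a zero eigenvalue (singular; negative semidefinite but not definite), so H is neither positive definite, negative definite, nor indefinite. The second-order test alone is inconclusive -> degen.
(Indeed, f is constant along the null direction of H through x*, so x* is not a strict local extremum.)

degen


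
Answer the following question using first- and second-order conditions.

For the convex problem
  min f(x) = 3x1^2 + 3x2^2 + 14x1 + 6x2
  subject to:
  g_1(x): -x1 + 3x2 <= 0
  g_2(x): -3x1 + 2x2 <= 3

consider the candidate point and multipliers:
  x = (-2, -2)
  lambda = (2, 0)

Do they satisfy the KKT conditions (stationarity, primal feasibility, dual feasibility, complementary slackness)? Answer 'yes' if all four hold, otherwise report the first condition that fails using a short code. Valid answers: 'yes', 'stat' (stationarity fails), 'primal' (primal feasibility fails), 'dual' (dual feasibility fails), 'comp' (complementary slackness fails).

Gradient of f: grad f(x) = Q x + c = (2, -6)
Constraint values g_i(x) = a_i^T x - b_i:
  g_1((-2, -2)) = -4
  g_2((-2, -2)) = -1
Stationarity residual: grad f(x) + sum_i lambda_i a_i = (0, 0)
  -> stationarity OK
Primal feasibility (all g_i <= 0): OK
Dual feasibility (all lambda_i >= 0): OK
Complementary slackness (lambda_i * g_i(x) = 0 for all i): FAILS

Verdict: the first failing condition is complementary_slackness -> comp.

comp


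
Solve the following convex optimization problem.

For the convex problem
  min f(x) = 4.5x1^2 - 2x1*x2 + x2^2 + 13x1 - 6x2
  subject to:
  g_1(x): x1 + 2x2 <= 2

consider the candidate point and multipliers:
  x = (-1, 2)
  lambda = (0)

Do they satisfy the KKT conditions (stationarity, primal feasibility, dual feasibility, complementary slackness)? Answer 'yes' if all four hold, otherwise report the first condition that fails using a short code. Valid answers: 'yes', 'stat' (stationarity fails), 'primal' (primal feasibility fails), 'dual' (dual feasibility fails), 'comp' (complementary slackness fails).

Gradient of f: grad f(x) = Q x + c = (0, 0)
Constraint values g_i(x) = a_i^T x - b_i:
  g_1((-1, 2)) = 1
Stationarity residual: grad f(x) + sum_i lambda_i a_i = (0, 0)
  -> stationarity OK
Primal feasibility (all g_i <= 0): FAILS
Dual feasibility (all lambda_i >= 0): OK
Complementary slackness (lambda_i * g_i(x) = 0 for all i): OK

Verdict: the first failing condition is primal_feasibility -> primal.

primal


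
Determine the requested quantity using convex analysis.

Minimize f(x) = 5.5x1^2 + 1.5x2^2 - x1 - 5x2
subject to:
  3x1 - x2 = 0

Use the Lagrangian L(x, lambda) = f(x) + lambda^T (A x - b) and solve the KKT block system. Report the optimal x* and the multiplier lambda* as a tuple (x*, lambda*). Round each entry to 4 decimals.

Form the Lagrangian:
  L(x, lambda) = (1/2) x^T Q x + c^T x + lambda^T (A x - b)
Stationarity (grad_x L = 0): Q x + c + A^T lambda = 0.
Primal feasibility: A x = b.

This gives the KKT block system:
  [ Q   A^T ] [ x     ]   [-c ]
  [ A    0  ] [ lambda ] = [ b ]

Solving the linear system:
  x*      = (0.4211, 1.2632)
  lambda* = (-1.2105)
  f(x*)   = -3.3684

x* = (0.4211, 1.2632), lambda* = (-1.2105)


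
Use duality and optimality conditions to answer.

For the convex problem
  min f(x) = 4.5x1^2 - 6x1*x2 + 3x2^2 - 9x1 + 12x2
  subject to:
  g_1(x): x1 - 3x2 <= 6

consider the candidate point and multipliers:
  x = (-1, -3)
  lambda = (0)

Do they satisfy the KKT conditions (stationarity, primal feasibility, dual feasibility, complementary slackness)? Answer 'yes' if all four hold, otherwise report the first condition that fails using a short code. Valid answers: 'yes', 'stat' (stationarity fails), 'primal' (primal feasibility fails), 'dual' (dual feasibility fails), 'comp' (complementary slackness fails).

Gradient of f: grad f(x) = Q x + c = (0, 0)
Constraint values g_i(x) = a_i^T x - b_i:
  g_1((-1, -3)) = 2
Stationarity residual: grad f(x) + sum_i lambda_i a_i = (0, 0)
  -> stationarity OK
Primal feasibility (all g_i <= 0): FAILS
Dual feasibility (all lambda_i >= 0): OK
Complementary slackness (lambda_i * g_i(x) = 0 for all i): OK

Verdict: the first failing condition is primal_feasibility -> primal.

primal


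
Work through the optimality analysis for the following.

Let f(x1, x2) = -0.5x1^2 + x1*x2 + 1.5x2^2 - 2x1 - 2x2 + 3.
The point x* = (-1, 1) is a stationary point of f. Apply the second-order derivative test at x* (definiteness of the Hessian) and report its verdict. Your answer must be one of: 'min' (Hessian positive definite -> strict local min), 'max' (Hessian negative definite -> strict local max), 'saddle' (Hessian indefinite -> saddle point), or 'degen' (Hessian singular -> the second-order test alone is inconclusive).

Compute the Hessian H = grad^2 f:
  H = [[-1, 1], [1, 3]]
Verify stationarity: grad f(x*) = H x* + g = (0, 0).
Eigenvalues of H: -1.2361, 3.2361.
Eigenvalues have mixed signs, so H is indefinite -> x* is a saddle point.

saddle


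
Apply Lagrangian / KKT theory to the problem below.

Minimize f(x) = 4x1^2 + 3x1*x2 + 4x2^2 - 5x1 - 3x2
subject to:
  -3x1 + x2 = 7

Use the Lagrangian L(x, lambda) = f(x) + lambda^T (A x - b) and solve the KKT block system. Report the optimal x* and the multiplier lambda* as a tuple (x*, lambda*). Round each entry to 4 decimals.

Form the Lagrangian:
  L(x, lambda) = (1/2) x^T Q x + c^T x + lambda^T (A x - b)
Stationarity (grad_x L = 0): Q x + c + A^T lambda = 0.
Primal feasibility: A x = b.

This gives the KKT block system:
  [ Q   A^T ] [ x     ]   [-c ]
  [ A    0  ] [ lambda ] = [ b ]

Solving the linear system:
  x*      = (-1.7857, 1.6429)
  lambda* = (-4.7857)
  f(x*)   = 18.75

x* = (-1.7857, 1.6429), lambda* = (-4.7857)


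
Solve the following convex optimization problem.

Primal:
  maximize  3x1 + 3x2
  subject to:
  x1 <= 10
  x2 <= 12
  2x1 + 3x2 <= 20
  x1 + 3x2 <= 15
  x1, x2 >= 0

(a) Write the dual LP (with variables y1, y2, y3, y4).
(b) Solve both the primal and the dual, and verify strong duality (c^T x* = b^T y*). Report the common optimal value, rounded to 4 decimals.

The standard primal-dual pair for 'max c^T x s.t. A x <= b, x >= 0' is:
  Dual:  min b^T y  s.t.  A^T y >= c,  y >= 0.

So the dual LP is:
  minimize  10y1 + 12y2 + 20y3 + 15y4
  subject to:
    y1 + 2y3 + y4 >= 3
    y2 + 3y3 + 3y4 >= 3
    y1, y2, y3, y4 >= 0

Solving the primal: x* = (10, 0).
  primal value c^T x* = 30.
Solving the dual: y* = (1, 0, 1, 0).
  dual value b^T y* = 30.
Strong duality: c^T x* = b^T y*. Confirmed.

30


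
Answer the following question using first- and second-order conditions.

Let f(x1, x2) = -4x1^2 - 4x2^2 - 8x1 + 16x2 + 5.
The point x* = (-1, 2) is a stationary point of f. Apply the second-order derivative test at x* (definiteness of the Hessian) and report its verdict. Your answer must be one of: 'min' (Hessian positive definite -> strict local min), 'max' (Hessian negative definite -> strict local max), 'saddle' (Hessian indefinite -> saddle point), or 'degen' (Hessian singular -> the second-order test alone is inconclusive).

Compute the Hessian H = grad^2 f:
  H = [[-8, 0], [0, -8]]
Verify stationarity: grad f(x*) = H x* + g = (0, 0).
Eigenvalues of H: -8, -8.
Both eigenvalues < 0, so H is negative definite -> x* is a strict local max.

max


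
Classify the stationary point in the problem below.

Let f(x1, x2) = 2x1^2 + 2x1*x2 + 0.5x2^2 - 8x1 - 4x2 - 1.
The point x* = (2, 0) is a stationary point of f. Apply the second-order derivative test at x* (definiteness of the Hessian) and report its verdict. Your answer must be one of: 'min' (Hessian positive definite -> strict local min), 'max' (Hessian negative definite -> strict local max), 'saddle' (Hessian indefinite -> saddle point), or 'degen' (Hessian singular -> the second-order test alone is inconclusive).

Compute the Hessian H = grad^2 f:
  H = [[4, 2], [2, 1]]
Verify stationarity: grad f(x*) = H x* + g = (0, 0).
Eigenvalues of H: 0, 5.
H has a zero eigenvalue (singular; positive semidefinite but not definite), so H is neither positive definite, negative definite, nor indefinite. The second-order test alone is inconclusive -> degen.
(Indeed, f is constant along the null direction of H through x*, so x* is not a strict local extremum.)

degen


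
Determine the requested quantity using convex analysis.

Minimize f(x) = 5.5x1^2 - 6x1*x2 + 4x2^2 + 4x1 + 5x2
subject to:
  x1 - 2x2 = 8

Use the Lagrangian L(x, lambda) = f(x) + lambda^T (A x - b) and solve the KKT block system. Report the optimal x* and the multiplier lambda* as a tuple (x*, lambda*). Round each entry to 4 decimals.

Form the Lagrangian:
  L(x, lambda) = (1/2) x^T Q x + c^T x + lambda^T (A x - b)
Stationarity (grad_x L = 0): Q x + c + A^T lambda = 0.
Primal feasibility: A x = b.

This gives the KKT block system:
  [ Q   A^T ] [ x     ]   [-c ]
  [ A    0  ] [ lambda ] = [ b ]

Solving the linear system:
  x*      = (-2.0714, -5.0357)
  lambda* = (-11.4286)
  f(x*)   = 28.9821

x* = (-2.0714, -5.0357), lambda* = (-11.4286)


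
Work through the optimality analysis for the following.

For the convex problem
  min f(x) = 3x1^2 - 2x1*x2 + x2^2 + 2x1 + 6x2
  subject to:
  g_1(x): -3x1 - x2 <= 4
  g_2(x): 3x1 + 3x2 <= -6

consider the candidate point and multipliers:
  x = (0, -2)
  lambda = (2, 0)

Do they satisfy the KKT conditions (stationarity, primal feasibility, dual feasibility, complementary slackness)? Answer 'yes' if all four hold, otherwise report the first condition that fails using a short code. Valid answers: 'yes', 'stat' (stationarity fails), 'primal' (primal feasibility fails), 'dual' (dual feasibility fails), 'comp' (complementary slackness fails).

Gradient of f: grad f(x) = Q x + c = (6, 2)
Constraint values g_i(x) = a_i^T x - b_i:
  g_1((0, -2)) = -2
  g_2((0, -2)) = 0
Stationarity residual: grad f(x) + sum_i lambda_i a_i = (0, 0)
  -> stationarity OK
Primal feasibility (all g_i <= 0): OK
Dual feasibility (all lambda_i >= 0): OK
Complementary slackness (lambda_i * g_i(x) = 0 for all i): FAILS

Verdict: the first failing condition is complementary_slackness -> comp.

comp


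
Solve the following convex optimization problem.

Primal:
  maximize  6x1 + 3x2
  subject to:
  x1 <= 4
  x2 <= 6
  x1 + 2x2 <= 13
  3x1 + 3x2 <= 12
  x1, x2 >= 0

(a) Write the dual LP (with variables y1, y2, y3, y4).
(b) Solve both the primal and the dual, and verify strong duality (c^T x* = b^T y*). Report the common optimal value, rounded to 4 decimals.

The standard primal-dual pair for 'max c^T x s.t. A x <= b, x >= 0' is:
  Dual:  min b^T y  s.t.  A^T y >= c,  y >= 0.

So the dual LP is:
  minimize  4y1 + 6y2 + 13y3 + 12y4
  subject to:
    y1 + y3 + 3y4 >= 6
    y2 + 2y3 + 3y4 >= 3
    y1, y2, y3, y4 >= 0

Solving the primal: x* = (4, 0).
  primal value c^T x* = 24.
Solving the dual: y* = (3, 0, 0, 1).
  dual value b^T y* = 24.
Strong duality: c^T x* = b^T y*. Confirmed.

24


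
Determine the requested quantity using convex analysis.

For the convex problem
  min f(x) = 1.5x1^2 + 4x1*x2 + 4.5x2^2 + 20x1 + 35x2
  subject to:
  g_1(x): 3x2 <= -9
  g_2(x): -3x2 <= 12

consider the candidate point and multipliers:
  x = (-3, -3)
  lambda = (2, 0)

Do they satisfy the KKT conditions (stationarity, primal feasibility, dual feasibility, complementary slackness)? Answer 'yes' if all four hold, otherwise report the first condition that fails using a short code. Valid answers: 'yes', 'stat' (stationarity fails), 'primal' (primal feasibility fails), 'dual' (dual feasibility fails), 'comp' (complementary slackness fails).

Gradient of f: grad f(x) = Q x + c = (-1, -4)
Constraint values g_i(x) = a_i^T x - b_i:
  g_1((-3, -3)) = 0
  g_2((-3, -3)) = -3
Stationarity residual: grad f(x) + sum_i lambda_i a_i = (-1, 2)
  -> stationarity FAILS
Primal feasibility (all g_i <= 0): OK
Dual feasibility (all lambda_i >= 0): OK
Complementary slackness (lambda_i * g_i(x) = 0 for all i): OK

Verdict: the first failing condition is stationarity -> stat.

stat


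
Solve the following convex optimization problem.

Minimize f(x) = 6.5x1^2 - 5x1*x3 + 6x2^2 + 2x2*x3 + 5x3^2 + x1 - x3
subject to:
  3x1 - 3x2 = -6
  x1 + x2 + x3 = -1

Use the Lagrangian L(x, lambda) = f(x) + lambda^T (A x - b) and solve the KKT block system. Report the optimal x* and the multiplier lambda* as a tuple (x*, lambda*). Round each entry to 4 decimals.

Form the Lagrangian:
  L(x, lambda) = (1/2) x^T Q x + c^T x + lambda^T (A x - b)
Stationarity (grad_x L = 0): Q x + c + A^T lambda = 0.
Primal feasibility: A x = b.

This gives the KKT block system:
  [ Q   A^T ] [ x     ]   [-c ]
  [ A    0  ] [ lambda ] = [ b ]

Solving the linear system:
  x*      = (-1.1429, 0.8571, -0.7143)
  lambda* = (3.1905, 0.7143)
  f(x*)   = 9.7143

x* = (-1.1429, 0.8571, -0.7143), lambda* = (3.1905, 0.7143)


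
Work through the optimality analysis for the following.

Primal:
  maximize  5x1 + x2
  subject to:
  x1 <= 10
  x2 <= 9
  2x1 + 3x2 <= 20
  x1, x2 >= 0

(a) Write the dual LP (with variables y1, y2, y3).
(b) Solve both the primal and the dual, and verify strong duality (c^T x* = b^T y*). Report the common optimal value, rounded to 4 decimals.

The standard primal-dual pair for 'max c^T x s.t. A x <= b, x >= 0' is:
  Dual:  min b^T y  s.t.  A^T y >= c,  y >= 0.

So the dual LP is:
  minimize  10y1 + 9y2 + 20y3
  subject to:
    y1 + 2y3 >= 5
    y2 + 3y3 >= 1
    y1, y2, y3 >= 0

Solving the primal: x* = (10, 0).
  primal value c^T x* = 50.
Solving the dual: y* = (4.3333, 0, 0.3333).
  dual value b^T y* = 50.
Strong duality: c^T x* = b^T y*. Confirmed.

50


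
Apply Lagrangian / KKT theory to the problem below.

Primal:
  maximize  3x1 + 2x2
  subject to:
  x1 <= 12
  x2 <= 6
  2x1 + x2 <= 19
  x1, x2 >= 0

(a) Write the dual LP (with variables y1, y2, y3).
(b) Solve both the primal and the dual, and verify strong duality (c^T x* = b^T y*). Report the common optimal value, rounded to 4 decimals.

The standard primal-dual pair for 'max c^T x s.t. A x <= b, x >= 0' is:
  Dual:  min b^T y  s.t.  A^T y >= c,  y >= 0.

So the dual LP is:
  minimize  12y1 + 6y2 + 19y3
  subject to:
    y1 + 2y3 >= 3
    y2 + y3 >= 2
    y1, y2, y3 >= 0

Solving the primal: x* = (6.5, 6).
  primal value c^T x* = 31.5.
Solving the dual: y* = (0, 0.5, 1.5).
  dual value b^T y* = 31.5.
Strong duality: c^T x* = b^T y*. Confirmed.

31.5


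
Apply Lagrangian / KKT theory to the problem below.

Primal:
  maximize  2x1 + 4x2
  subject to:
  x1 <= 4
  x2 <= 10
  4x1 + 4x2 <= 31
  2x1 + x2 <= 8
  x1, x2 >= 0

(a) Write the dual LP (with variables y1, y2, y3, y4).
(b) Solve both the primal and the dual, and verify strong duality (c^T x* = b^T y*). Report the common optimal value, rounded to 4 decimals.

The standard primal-dual pair for 'max c^T x s.t. A x <= b, x >= 0' is:
  Dual:  min b^T y  s.t.  A^T y >= c,  y >= 0.

So the dual LP is:
  minimize  4y1 + 10y2 + 31y3 + 8y4
  subject to:
    y1 + 4y3 + 2y4 >= 2
    y2 + 4y3 + y4 >= 4
    y1, y2, y3, y4 >= 0

Solving the primal: x* = (0, 7.75).
  primal value c^T x* = 31.
Solving the dual: y* = (0, 0, 1, 0).
  dual value b^T y* = 31.
Strong duality: c^T x* = b^T y*. Confirmed.

31


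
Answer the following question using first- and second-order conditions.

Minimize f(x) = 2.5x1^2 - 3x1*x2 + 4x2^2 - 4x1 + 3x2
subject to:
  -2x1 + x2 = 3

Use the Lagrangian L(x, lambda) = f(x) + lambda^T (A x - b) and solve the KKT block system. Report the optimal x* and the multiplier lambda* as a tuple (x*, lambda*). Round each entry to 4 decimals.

Form the Lagrangian:
  L(x, lambda) = (1/2) x^T Q x + c^T x + lambda^T (A x - b)
Stationarity (grad_x L = 0): Q x + c + A^T lambda = 0.
Primal feasibility: A x = b.

This gives the KKT block system:
  [ Q   A^T ] [ x     ]   [-c ]
  [ A    0  ] [ lambda ] = [ b ]

Solving the linear system:
  x*      = (-1.64, -0.28)
  lambda* = (-5.68)
  f(x*)   = 11.38

x* = (-1.64, -0.28), lambda* = (-5.68)


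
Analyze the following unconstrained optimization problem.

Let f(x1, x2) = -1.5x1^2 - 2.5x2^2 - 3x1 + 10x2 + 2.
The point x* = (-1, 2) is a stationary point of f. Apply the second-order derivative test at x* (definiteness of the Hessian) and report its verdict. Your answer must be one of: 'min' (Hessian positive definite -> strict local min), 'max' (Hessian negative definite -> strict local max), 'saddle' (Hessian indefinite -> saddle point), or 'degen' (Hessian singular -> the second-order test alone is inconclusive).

Compute the Hessian H = grad^2 f:
  H = [[-3, 0], [0, -5]]
Verify stationarity: grad f(x*) = H x* + g = (0, 0).
Eigenvalues of H: -5, -3.
Both eigenvalues < 0, so H is negative definite -> x* is a strict local max.

max


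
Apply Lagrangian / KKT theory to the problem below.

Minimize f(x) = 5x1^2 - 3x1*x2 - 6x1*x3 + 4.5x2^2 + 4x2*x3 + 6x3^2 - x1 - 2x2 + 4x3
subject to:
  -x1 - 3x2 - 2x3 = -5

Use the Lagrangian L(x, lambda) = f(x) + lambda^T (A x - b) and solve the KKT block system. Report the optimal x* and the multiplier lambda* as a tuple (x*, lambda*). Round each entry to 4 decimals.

Form the Lagrangian:
  L(x, lambda) = (1/2) x^T Q x + c^T x + lambda^T (A x - b)
Stationarity (grad_x L = 0): Q x + c + A^T lambda = 0.
Primal feasibility: A x = b.

This gives the KKT block system:
  [ Q   A^T ] [ x     ]   [-c ]
  [ A    0  ] [ lambda ] = [ b ]

Solving the linear system:
  x*      = (0.8118, 1.3519, 0.0662)
  lambda* = (2.6655)
  f(x*)   = 5.0383

x* = (0.8118, 1.3519, 0.0662), lambda* = (2.6655)


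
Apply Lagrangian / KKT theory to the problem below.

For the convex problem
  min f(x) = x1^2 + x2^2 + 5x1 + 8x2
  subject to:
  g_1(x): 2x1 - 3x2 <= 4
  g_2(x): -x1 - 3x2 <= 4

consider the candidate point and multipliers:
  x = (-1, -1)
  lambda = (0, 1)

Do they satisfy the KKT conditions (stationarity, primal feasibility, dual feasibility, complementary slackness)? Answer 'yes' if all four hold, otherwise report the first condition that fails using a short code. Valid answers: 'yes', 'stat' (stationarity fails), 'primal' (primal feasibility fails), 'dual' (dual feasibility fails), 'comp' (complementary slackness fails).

Gradient of f: grad f(x) = Q x + c = (3, 6)
Constraint values g_i(x) = a_i^T x - b_i:
  g_1((-1, -1)) = -3
  g_2((-1, -1)) = 0
Stationarity residual: grad f(x) + sum_i lambda_i a_i = (2, 3)
  -> stationarity FAILS
Primal feasibility (all g_i <= 0): OK
Dual feasibility (all lambda_i >= 0): OK
Complementary slackness (lambda_i * g_i(x) = 0 for all i): OK

Verdict: the first failing condition is stationarity -> stat.

stat


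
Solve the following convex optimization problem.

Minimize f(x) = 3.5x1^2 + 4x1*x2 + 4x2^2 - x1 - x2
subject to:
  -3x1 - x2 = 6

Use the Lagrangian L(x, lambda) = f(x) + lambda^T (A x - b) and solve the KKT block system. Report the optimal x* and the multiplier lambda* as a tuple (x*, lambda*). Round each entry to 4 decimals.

Form the Lagrangian:
  L(x, lambda) = (1/2) x^T Q x + c^T x + lambda^T (A x - b)
Stationarity (grad_x L = 0): Q x + c + A^T lambda = 0.
Primal feasibility: A x = b.

This gives the KKT block system:
  [ Q   A^T ] [ x     ]   [-c ]
  [ A    0  ] [ lambda ] = [ b ]

Solving the linear system:
  x*      = (-2.2182, 0.6545)
  lambda* = (-4.6364)
  f(x*)   = 14.6909

x* = (-2.2182, 0.6545), lambda* = (-4.6364)


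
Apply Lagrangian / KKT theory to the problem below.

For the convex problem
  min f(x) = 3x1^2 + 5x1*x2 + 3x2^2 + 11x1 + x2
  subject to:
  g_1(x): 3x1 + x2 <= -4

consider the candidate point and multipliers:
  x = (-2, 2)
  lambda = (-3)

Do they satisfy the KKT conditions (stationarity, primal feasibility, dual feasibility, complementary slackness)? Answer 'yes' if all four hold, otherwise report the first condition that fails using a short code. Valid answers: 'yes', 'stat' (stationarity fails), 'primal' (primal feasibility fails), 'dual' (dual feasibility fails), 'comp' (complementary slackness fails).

Gradient of f: grad f(x) = Q x + c = (9, 3)
Constraint values g_i(x) = a_i^T x - b_i:
  g_1((-2, 2)) = 0
Stationarity residual: grad f(x) + sum_i lambda_i a_i = (0, 0)
  -> stationarity OK
Primal feasibility (all g_i <= 0): OK
Dual feasibility (all lambda_i >= 0): FAILS
Complementary slackness (lambda_i * g_i(x) = 0 for all i): OK

Verdict: the first failing condition is dual_feasibility -> dual.

dual


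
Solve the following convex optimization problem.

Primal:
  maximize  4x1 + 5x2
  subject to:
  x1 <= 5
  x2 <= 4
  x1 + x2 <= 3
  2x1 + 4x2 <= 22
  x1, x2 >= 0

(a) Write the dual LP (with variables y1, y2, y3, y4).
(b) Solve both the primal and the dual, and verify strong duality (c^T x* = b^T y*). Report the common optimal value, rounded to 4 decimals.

The standard primal-dual pair for 'max c^T x s.t. A x <= b, x >= 0' is:
  Dual:  min b^T y  s.t.  A^T y >= c,  y >= 0.

So the dual LP is:
  minimize  5y1 + 4y2 + 3y3 + 22y4
  subject to:
    y1 + y3 + 2y4 >= 4
    y2 + y3 + 4y4 >= 5
    y1, y2, y3, y4 >= 0

Solving the primal: x* = (0, 3).
  primal value c^T x* = 15.
Solving the dual: y* = (0, 0, 5, 0).
  dual value b^T y* = 15.
Strong duality: c^T x* = b^T y*. Confirmed.

15


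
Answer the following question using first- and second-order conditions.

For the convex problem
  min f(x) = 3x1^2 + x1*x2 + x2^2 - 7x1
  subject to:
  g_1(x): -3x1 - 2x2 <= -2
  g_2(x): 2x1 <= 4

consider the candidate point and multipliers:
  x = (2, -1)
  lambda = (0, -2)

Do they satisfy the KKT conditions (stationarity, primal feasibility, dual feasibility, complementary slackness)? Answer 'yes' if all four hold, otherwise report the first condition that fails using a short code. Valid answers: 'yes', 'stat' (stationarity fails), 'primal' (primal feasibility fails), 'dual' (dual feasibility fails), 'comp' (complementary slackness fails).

Gradient of f: grad f(x) = Q x + c = (4, 0)
Constraint values g_i(x) = a_i^T x - b_i:
  g_1((2, -1)) = -2
  g_2((2, -1)) = 0
Stationarity residual: grad f(x) + sum_i lambda_i a_i = (0, 0)
  -> stationarity OK
Primal feasibility (all g_i <= 0): OK
Dual feasibility (all lambda_i >= 0): FAILS
Complementary slackness (lambda_i * g_i(x) = 0 for all i): OK

Verdict: the first failing condition is dual_feasibility -> dual.

dual


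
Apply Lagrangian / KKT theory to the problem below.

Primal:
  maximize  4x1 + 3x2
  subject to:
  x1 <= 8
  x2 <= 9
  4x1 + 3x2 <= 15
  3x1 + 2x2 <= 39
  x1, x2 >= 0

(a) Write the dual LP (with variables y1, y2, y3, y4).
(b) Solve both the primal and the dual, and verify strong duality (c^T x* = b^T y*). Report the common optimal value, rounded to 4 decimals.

The standard primal-dual pair for 'max c^T x s.t. A x <= b, x >= 0' is:
  Dual:  min b^T y  s.t.  A^T y >= c,  y >= 0.

So the dual LP is:
  minimize  8y1 + 9y2 + 15y3 + 39y4
  subject to:
    y1 + 4y3 + 3y4 >= 4
    y2 + 3y3 + 2y4 >= 3
    y1, y2, y3, y4 >= 0

Solving the primal: x* = (3.75, 0).
  primal value c^T x* = 15.
Solving the dual: y* = (0, 0, 1, 0).
  dual value b^T y* = 15.
Strong duality: c^T x* = b^T y*. Confirmed.

15


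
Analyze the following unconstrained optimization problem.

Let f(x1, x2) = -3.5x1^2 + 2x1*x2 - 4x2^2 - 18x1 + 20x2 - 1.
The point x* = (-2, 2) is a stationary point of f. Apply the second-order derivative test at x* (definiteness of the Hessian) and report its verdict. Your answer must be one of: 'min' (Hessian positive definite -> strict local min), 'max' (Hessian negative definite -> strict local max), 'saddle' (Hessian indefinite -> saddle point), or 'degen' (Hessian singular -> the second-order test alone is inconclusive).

Compute the Hessian H = grad^2 f:
  H = [[-7, 2], [2, -8]]
Verify stationarity: grad f(x*) = H x* + g = (0, 0).
Eigenvalues of H: -9.5616, -5.4384.
Both eigenvalues < 0, so H is negative definite -> x* is a strict local max.

max


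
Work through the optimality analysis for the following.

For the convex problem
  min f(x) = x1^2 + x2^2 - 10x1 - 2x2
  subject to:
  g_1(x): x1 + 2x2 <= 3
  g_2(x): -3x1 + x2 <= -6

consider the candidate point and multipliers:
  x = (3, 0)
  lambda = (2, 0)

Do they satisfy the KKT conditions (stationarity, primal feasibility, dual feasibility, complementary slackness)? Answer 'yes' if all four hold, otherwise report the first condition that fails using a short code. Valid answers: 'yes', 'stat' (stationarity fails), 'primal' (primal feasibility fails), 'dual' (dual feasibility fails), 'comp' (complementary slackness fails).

Gradient of f: grad f(x) = Q x + c = (-4, -2)
Constraint values g_i(x) = a_i^T x - b_i:
  g_1((3, 0)) = 0
  g_2((3, 0)) = -3
Stationarity residual: grad f(x) + sum_i lambda_i a_i = (-2, 2)
  -> stationarity FAILS
Primal feasibility (all g_i <= 0): OK
Dual feasibility (all lambda_i >= 0): OK
Complementary slackness (lambda_i * g_i(x) = 0 for all i): OK

Verdict: the first failing condition is stationarity -> stat.

stat


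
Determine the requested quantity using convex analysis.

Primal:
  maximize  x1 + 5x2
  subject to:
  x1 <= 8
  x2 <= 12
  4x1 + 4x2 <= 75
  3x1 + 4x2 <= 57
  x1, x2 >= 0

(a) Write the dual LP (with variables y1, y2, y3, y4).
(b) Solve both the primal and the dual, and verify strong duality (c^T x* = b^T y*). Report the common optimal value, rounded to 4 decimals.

The standard primal-dual pair for 'max c^T x s.t. A x <= b, x >= 0' is:
  Dual:  min b^T y  s.t.  A^T y >= c,  y >= 0.

So the dual LP is:
  minimize  8y1 + 12y2 + 75y3 + 57y4
  subject to:
    y1 + 4y3 + 3y4 >= 1
    y2 + 4y3 + 4y4 >= 5
    y1, y2, y3, y4 >= 0

Solving the primal: x* = (3, 12).
  primal value c^T x* = 63.
Solving the dual: y* = (0, 3.6667, 0, 0.3333).
  dual value b^T y* = 63.
Strong duality: c^T x* = b^T y*. Confirmed.

63


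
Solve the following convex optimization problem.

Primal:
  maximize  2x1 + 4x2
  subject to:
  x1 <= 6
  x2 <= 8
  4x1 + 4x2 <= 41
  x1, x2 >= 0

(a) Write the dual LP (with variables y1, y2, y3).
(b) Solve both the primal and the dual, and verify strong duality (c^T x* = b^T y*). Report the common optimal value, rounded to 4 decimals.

The standard primal-dual pair for 'max c^T x s.t. A x <= b, x >= 0' is:
  Dual:  min b^T y  s.t.  A^T y >= c,  y >= 0.

So the dual LP is:
  minimize  6y1 + 8y2 + 41y3
  subject to:
    y1 + 4y3 >= 2
    y2 + 4y3 >= 4
    y1, y2, y3 >= 0

Solving the primal: x* = (2.25, 8).
  primal value c^T x* = 36.5.
Solving the dual: y* = (0, 2, 0.5).
  dual value b^T y* = 36.5.
Strong duality: c^T x* = b^T y*. Confirmed.

36.5
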